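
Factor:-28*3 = -2^2*3^1*7^1 = - 84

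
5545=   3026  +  2519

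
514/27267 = 514/27267 = 0.02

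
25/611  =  25/611 = 0.04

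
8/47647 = 8/47647 = 0.00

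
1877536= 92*20408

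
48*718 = 34464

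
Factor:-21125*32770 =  - 2^1*5^4*13^2* 29^1*113^1 =- 692266250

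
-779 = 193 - 972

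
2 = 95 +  - 93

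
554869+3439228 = 3994097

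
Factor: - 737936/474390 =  - 368968/237195 = - 2^3*3^( - 3)*5^ ( - 1)*7^( - 1)*17^1*251^( - 1)*2713^1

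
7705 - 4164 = 3541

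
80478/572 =140  +  199/286 =140.70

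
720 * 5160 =3715200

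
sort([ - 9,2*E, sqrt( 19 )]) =[-9 , sqrt( 19),2*E ] 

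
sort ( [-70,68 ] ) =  [ - 70,  68]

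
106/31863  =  106/31863=0.00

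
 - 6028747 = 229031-6257778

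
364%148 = 68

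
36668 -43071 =-6403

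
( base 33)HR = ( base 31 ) iu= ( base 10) 588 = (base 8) 1114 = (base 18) 1ec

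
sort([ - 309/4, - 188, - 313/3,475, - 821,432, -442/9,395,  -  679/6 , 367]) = [-821, - 188,-679/6,  -  313/3, - 309/4, - 442/9,367,395,432,475]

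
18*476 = 8568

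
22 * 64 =1408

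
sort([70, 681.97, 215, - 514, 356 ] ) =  [ - 514, 70, 215, 356, 681.97]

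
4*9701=38804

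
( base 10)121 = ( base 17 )72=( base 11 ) 100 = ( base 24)51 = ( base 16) 79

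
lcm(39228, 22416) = 156912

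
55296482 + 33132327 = 88428809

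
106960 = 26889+80071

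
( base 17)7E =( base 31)49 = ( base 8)205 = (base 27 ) 4p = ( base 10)133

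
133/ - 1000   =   - 133/1000 = - 0.13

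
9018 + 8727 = 17745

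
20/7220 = 1/361=0.00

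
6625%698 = 343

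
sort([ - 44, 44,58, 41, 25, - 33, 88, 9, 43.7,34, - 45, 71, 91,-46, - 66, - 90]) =[ - 90, - 66, - 46, - 45, - 44, - 33, 9,  25,34, 41, 43.7, 44, 58, 71,88,  91 ] 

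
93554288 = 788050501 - 694496213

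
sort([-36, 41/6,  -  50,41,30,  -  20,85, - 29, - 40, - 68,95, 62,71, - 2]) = [-68,  -  50 ,  -  40,  -  36, - 29, - 20 ,-2,41/6 , 30, 41,62,71,85 , 95 ]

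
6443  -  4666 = 1777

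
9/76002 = 3/25334 = 0.00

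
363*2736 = 993168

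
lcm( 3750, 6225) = 311250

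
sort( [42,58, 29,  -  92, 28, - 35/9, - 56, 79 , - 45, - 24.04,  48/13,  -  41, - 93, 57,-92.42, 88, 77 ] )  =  [-93, - 92.42, - 92,-56, - 45, - 41, - 24.04,-35/9, 48/13, 28,  29, 42,57,58, 77, 79, 88 ]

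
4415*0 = 0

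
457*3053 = 1395221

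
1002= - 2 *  ( - 501 ) 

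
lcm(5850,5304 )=397800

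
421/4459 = 421/4459 = 0.09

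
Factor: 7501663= 13^1*107^1*5393^1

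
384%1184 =384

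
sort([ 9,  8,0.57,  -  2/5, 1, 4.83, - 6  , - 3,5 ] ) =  [ - 6, - 3, - 2/5, 0.57 , 1,4.83, 5,8, 9 ]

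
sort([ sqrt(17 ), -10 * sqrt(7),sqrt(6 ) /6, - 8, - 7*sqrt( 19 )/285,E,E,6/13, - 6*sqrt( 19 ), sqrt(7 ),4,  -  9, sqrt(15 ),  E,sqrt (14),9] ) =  [ - 10*sqrt(7), - 6*sqrt(19),  -  9, - 8,-7 *sqrt (19) /285,sqrt(6)/6,6/13,sqrt(7 ),E,E,E,sqrt(14 ), sqrt(15 ), 4, sqrt (17), 9] 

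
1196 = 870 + 326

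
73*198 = 14454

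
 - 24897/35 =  - 712 + 23/35 = - 711.34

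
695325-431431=263894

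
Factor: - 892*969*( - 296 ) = 255847008 =2^5 * 3^1  *  17^1* 19^1*37^1*223^1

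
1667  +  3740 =5407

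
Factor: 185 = 5^1*37^1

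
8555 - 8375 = 180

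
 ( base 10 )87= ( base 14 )63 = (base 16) 57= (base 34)2j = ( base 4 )1113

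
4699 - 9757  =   - 5058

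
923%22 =21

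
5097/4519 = 5097/4519 = 1.13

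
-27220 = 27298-54518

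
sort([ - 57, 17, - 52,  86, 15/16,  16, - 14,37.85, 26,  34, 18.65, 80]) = [ - 57, - 52, - 14,  15/16, 16, 17,  18.65, 26 , 34,37.85, 80,86]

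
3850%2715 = 1135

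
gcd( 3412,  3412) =3412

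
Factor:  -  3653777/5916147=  - 3^( -1 )*1972049^( - 1)*3653777^1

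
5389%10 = 9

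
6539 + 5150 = 11689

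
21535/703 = 30 + 445/703 = 30.63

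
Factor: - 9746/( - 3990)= 3^ (-1 )*5^(-1)*7^( - 1 )*11^1*19^(-1 )*443^1 = 4873/1995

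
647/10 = 647/10 = 64.70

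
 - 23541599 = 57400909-80942508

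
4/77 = 4/77 = 0.05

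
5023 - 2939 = 2084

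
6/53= 6/53 = 0.11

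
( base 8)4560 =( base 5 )34131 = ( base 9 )3274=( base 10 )2416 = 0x970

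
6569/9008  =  6569/9008 = 0.73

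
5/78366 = 5/78366 = 0.00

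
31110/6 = 5185 = 5185.00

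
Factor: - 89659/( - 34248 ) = 2^( - 3)*3^( - 1)*1427^(-1)*89659^1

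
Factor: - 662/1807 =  -2^1*13^ ( - 1)* 139^ (-1 )*331^1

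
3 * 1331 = 3993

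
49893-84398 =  - 34505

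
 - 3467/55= - 64 + 53/55=-63.04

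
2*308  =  616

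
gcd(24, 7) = 1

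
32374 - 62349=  - 29975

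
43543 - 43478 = 65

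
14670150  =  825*17782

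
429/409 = 429/409 = 1.05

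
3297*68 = 224196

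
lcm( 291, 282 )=27354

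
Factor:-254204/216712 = - 2^( - 1 )*263^(-1) * 617^1 = - 617/526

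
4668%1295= 783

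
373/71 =5 + 18/71= 5.25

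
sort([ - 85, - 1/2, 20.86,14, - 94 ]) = [ - 94,-85, - 1/2, 14,20.86 ]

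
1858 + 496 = 2354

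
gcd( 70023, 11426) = 1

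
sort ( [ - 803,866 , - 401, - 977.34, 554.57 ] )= [-977.34, - 803, - 401 , 554.57, 866 ] 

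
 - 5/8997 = -5/8997 = - 0.00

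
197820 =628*315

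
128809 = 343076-214267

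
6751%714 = 325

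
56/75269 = 56/75269 = 0.00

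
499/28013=499/28013 = 0.02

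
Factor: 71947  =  71947^1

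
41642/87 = 41642/87 = 478.64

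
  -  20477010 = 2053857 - 22530867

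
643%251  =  141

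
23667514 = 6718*3523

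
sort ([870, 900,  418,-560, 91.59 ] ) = [-560, 91.59, 418, 870, 900 ]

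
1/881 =1/881 = 0.00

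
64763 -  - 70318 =135081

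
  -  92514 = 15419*(  -  6)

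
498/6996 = 83/1166= 0.07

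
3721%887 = 173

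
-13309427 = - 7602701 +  - 5706726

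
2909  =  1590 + 1319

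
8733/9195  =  2911/3065 = 0.95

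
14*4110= 57540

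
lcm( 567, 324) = 2268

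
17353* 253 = 4390309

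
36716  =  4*9179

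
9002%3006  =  2990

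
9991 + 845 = 10836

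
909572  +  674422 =1583994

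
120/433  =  120/433 = 0.28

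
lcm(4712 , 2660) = 164920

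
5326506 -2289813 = 3036693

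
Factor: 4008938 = 2^1* 1201^1*1669^1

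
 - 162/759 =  - 1 + 199/253 = - 0.21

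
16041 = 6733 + 9308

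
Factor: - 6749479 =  - 11^1 * 269^1*2281^1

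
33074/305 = 108 + 134/305 = 108.44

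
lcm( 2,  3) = 6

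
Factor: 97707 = 3^1*32569^1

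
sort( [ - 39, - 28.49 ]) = [ -39, - 28.49] 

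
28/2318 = 14/1159 = 0.01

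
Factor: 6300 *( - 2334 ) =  - 2^3*3^3*5^2*7^1*389^1 = - 14704200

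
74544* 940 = 70071360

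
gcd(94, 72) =2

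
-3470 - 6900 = -10370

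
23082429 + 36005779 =59088208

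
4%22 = 4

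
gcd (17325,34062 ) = 21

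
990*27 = 26730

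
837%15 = 12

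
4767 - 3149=1618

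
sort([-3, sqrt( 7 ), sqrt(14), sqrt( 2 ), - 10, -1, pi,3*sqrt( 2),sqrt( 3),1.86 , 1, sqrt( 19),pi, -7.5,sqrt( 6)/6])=[ - 10,- 7.5,  -  3,-1, sqrt ( 6)/6, 1, sqrt(2),sqrt(3), 1.86, sqrt( 7),pi, pi, sqrt(14),3*sqrt(2),sqrt( 19) ]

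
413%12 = 5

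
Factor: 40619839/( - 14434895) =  - 5^(-1) * 13^1*29^ ( - 1 ) * 61^1* 181^1*283^1 * 99551^( - 1 ) 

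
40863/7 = 5837 + 4/7 = 5837.57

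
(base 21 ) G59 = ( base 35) 5TU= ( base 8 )16002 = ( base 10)7170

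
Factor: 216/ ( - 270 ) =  - 4/5 = -  2^2*5^( - 1)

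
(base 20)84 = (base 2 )10100100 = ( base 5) 1124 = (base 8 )244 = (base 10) 164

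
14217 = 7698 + 6519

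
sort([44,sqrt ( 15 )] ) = [sqrt( 15), 44] 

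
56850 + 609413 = 666263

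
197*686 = 135142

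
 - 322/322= -1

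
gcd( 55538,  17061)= 1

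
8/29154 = 4/14577 =0.00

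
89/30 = 89/30  =  2.97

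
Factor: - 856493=  -  11^1*77863^1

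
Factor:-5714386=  - 2^1*59^1*79^1*613^1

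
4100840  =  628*6530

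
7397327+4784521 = 12181848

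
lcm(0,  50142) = 0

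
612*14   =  8568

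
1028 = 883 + 145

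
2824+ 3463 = 6287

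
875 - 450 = 425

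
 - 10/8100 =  - 1/810=- 0.00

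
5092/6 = 848  +  2/3=848.67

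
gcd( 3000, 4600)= 200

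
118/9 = 13+ 1/9 = 13.11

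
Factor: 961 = 31^2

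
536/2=268= 268.00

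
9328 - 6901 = 2427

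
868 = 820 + 48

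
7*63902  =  447314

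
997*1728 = 1722816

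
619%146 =35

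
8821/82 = 107 +47/82 = 107.57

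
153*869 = 132957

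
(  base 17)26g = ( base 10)696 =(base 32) LO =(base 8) 1270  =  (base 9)853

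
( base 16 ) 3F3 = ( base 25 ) 1FB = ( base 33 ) ul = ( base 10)1011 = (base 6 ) 4403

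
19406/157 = 123 + 95/157 = 123.61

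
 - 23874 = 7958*( - 3) 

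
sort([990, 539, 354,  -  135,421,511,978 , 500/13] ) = [ - 135,500/13,354,  421,511 , 539, 978,990]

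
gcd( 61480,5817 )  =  1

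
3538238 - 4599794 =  - 1061556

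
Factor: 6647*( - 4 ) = -26588 =- 2^2 * 17^2*23^1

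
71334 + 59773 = 131107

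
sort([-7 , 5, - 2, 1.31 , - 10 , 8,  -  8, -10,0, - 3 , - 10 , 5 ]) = [ - 10 , -10, - 10,-8, - 7,-3, - 2,0, 1.31,5,5 , 8] 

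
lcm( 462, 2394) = 26334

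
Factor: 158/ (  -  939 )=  - 2^1*3^( - 1)*79^1*313^(-1 )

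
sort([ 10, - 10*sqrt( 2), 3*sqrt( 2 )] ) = [ - 10  *  sqrt( 2 ), 3*sqrt( 2), 10]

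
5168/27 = 5168/27 = 191.41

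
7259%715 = 109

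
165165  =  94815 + 70350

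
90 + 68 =158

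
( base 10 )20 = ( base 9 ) 22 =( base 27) K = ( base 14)16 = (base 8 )24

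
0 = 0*5348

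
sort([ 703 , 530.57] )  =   [530.57 , 703 ] 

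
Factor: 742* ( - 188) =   -  2^3*7^1*47^1*53^1= -  139496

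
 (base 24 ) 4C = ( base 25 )48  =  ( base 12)90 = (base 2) 1101100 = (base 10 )108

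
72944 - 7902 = 65042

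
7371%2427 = 90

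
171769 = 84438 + 87331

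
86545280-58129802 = 28415478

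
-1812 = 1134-2946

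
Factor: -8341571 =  - 7^1*23^1 * 197^1*263^1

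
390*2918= 1138020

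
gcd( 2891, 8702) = 1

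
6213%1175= 338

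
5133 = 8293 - 3160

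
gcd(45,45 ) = 45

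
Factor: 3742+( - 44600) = -2^1*31^1 * 659^1 = - 40858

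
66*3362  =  221892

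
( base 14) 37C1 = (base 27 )daq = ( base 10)9773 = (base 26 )ebn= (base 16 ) 262d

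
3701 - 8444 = -4743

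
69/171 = 23/57 =0.40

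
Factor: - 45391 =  - 19^1*2389^1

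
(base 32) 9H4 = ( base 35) 7xy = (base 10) 9764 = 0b10011000100100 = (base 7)40316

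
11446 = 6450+4996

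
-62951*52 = -3273452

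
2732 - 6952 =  - 4220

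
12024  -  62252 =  - 50228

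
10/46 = 5/23 = 0.22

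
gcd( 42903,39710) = 1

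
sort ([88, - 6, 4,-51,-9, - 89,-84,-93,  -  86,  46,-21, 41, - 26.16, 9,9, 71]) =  [ - 93,- 89,  -  86, - 84,  -  51,-26.16 , -21, - 9, - 6, 4, 9, 9, 41, 46,  71,88 ] 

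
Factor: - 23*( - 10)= 2^1*5^1 * 23^1 = 230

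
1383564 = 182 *7602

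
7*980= 6860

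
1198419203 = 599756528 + 598662675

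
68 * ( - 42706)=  - 2904008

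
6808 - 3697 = 3111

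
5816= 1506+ 4310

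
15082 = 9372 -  - 5710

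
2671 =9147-6476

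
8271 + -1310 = 6961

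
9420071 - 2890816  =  6529255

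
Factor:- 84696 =-2^3*3^1*3529^1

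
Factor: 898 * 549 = 2^1*  3^2* 61^1*449^1 = 493002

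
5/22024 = 5/22024 = 0.00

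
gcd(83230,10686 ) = 2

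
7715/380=1543/76  =  20.30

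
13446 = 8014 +5432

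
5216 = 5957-741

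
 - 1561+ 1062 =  - 499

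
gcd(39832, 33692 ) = 4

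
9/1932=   3/644= 0.00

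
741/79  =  741/79 = 9.38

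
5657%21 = 8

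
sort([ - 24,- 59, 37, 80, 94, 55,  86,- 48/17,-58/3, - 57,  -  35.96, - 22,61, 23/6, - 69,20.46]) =[ - 69, - 59, - 57, - 35.96, - 24, - 22, - 58/3, -48/17, 23/6, 20.46, 37 , 55 , 61, 80,86,94 ]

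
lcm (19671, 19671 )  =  19671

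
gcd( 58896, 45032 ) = 8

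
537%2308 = 537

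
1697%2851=1697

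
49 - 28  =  21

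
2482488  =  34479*72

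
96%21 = 12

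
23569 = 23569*1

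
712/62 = 356/31 = 11.48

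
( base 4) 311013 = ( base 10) 3399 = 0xD47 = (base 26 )50j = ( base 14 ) 134B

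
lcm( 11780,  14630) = 907060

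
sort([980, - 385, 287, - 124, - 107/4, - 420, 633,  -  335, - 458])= [-458,-420,-385, - 335, -124 ,-107/4,287, 633, 980 ] 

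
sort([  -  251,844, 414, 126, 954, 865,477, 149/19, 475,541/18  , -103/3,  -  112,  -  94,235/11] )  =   [-251, - 112, - 94, - 103/3, 149/19,235/11, 541/18, 126, 414, 475, 477,  844,  865, 954]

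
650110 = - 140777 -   -  790887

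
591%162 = 105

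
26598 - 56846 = - 30248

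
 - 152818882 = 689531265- 842350147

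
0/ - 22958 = 0/1 = - 0.00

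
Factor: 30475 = 5^2*23^1*53^1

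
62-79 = -17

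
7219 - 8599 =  - 1380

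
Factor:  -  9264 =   -  2^4*3^1*193^1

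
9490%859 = 41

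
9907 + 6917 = 16824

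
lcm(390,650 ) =1950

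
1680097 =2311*727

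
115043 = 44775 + 70268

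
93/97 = 93/97 = 0.96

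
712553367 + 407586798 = 1120140165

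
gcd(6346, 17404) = 38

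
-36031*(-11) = 396341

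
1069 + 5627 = 6696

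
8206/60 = 4103/30 =136.77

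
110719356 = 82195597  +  28523759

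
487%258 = 229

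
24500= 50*490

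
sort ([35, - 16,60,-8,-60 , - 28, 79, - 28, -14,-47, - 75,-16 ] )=[ - 75, - 60,- 47, - 28 , - 28, - 16, - 16, - 14,-8, 35,60,79]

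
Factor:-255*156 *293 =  - 11655540 = -2^2*3^2*5^1 * 13^1*17^1*293^1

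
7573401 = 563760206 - 556186805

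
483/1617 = 23/77 = 0.30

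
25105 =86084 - 60979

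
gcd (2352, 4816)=112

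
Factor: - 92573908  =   - 2^2 * 7^1 * 17^1*194483^1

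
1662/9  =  184+2/3 = 184.67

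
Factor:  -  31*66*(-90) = 184140 =2^2*3^3 * 5^1 * 11^1*31^1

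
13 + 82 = 95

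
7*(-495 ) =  - 3465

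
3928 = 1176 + 2752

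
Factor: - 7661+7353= - 2^2*7^1*11^1  =  -  308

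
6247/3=2082 + 1/3 = 2082.33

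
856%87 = 73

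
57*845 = 48165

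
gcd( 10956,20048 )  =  4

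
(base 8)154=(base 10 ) 108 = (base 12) 90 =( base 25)48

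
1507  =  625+882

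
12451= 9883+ 2568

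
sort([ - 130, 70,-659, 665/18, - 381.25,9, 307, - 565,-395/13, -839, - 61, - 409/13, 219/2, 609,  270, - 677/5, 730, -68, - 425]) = [-839, - 659, - 565, - 425,-381.25, - 677/5,-130,  -  68, - 61,-409/13, - 395/13,  9, 665/18, 70, 219/2, 270, 307, 609, 730]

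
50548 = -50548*(-1)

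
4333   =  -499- - 4832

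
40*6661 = 266440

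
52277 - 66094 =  - 13817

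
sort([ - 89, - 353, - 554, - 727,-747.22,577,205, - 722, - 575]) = [ - 747.22, - 727,-722, - 575, - 554, - 353 ,-89,205,577 ] 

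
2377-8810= -6433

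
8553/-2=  - 8553/2 = - 4276.50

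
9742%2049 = 1546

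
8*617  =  4936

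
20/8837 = 20/8837 = 0.00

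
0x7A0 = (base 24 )398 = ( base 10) 1952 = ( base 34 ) 1ne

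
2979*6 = 17874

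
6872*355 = 2439560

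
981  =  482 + 499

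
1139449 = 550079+589370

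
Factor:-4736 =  - 2^7 * 37^1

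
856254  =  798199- - 58055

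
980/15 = 65+1/3 = 65.33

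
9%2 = 1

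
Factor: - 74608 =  - 2^4*4663^1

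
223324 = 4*55831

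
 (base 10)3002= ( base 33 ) 2ow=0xbba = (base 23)5fc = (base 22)64a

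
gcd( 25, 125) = 25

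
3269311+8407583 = 11676894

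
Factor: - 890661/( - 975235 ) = 3^1*5^( - 1)*31^1*61^1*157^1*195047^( - 1 ) 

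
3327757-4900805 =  - 1573048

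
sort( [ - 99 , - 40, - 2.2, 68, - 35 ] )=[ - 99, - 40, - 35,-2.2 , 68 ] 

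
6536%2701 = 1134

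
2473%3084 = 2473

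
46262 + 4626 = 50888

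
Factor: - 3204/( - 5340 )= 3/5 =3^1 * 5^(-1) 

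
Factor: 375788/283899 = 53684/40557=2^2*3^( - 1 )*11^( - 1) * 1229^ ( - 1)*13421^1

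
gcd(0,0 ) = 0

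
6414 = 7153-739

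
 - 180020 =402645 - 582665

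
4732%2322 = 88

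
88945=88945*1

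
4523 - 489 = 4034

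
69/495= 23/165= 0.14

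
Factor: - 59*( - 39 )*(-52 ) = -119652 = - 2^2*3^1*13^2*59^1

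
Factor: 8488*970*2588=21307935680 = 2^6*5^1*97^1*647^1  *1061^1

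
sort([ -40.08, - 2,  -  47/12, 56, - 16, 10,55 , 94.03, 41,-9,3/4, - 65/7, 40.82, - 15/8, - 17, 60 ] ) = [  -  40.08, - 17, - 16, - 65/7, - 9, - 47/12, - 2,  -  15/8 , 3/4 , 10, 40.82, 41,  55,56, 60, 94.03]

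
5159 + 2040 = 7199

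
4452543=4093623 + 358920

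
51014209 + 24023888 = 75038097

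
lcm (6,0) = 0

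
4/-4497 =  - 4/4497 = - 0.00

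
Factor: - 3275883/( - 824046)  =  2^(  -  1 )*3^4*13^1*17^1*61^1*137341^( - 1) = 1091961/274682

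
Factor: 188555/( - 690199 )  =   - 5^1 * 43^1*787^( - 1 ) = - 215/787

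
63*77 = 4851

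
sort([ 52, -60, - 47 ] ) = [ - 60, - 47,52]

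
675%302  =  71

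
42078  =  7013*6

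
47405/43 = 1102 + 19/43 = 1102.44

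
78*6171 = 481338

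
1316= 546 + 770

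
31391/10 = 31391/10 = 3139.10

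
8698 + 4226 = 12924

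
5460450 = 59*92550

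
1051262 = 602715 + 448547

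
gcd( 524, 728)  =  4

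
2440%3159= 2440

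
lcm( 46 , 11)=506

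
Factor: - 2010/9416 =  - 2^(-2)*3^1*5^1 * 11^( - 1 )*67^1*107^( - 1)= - 1005/4708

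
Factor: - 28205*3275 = -92371375 = - 5^3*131^1*5641^1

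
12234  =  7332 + 4902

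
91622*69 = 6321918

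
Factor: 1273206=2^1*3^1 * 11^1*101^1 * 191^1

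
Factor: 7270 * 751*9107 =2^1*5^1*7^1*727^1*751^1*1301^1=49722125390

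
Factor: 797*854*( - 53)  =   - 2^1 * 7^1*53^1*61^1*797^1 =-36073814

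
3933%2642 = 1291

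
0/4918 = 0 = 0.00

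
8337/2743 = 8337/2743  =  3.04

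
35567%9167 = 8066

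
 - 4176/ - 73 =4176/73 = 57.21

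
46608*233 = 10859664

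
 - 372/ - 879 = 124/293 = 0.42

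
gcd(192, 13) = 1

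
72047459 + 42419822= 114467281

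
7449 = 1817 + 5632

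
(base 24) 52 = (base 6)322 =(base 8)172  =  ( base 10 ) 122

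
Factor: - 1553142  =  -2^1*3^1*379^1 * 683^1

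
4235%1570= 1095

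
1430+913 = 2343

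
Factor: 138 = 2^1 *3^1*23^1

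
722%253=216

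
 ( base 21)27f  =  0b10000010100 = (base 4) 100110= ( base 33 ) VL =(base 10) 1044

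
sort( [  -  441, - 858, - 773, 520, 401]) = [ - 858, - 773, - 441,401, 520]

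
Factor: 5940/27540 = 3^( - 1)*11^1*17^( - 1 ) = 11/51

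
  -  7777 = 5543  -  13320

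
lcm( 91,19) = 1729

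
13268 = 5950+7318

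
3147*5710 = 17969370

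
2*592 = 1184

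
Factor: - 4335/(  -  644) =2^( - 2 ) * 3^1*5^1*7^(-1)*17^2*23^( - 1)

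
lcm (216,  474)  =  17064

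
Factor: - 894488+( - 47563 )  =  -3^1  *11^1*28547^1 = - 942051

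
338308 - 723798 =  - 385490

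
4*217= 868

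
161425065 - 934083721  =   - 772658656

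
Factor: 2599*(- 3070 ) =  - 2^1*5^1 *23^1*113^1*307^1 = - 7978930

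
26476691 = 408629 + 26068062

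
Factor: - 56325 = - 3^1*5^2*751^1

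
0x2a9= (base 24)149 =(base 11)56a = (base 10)681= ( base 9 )836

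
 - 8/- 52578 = 4/26289 = 0.00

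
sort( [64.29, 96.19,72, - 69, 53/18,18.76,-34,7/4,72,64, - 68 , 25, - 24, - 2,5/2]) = [-69, -68, - 34,-24,  -  2, 7/4 , 5/2, 53/18,18.76,25 , 64,64.29,72, 72,96.19]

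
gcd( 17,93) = 1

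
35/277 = 35/277 = 0.13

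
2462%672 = 446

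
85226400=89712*950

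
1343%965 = 378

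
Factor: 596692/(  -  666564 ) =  - 149173/166641= -3^( - 1)*55547^(- 1)*149173^1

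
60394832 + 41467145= 101861977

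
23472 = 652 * 36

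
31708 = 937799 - 906091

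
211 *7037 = 1484807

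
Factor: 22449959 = 7^1*3207137^1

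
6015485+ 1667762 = 7683247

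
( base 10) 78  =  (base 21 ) 3F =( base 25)33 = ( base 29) 2K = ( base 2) 1001110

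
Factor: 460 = 2^2*5^1 * 23^1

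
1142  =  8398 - 7256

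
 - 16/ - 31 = 16/31 = 0.52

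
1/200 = 1/200 = 0.01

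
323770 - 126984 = 196786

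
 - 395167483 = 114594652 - 509762135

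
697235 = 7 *99605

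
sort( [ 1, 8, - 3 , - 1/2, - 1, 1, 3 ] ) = [ - 3, - 1, - 1/2,1 , 1, 3, 8]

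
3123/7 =446 + 1/7 = 446.14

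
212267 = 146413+65854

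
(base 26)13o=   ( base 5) 11103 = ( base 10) 778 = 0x30A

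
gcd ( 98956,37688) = 4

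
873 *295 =257535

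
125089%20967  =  20254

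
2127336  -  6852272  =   - 4724936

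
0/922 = 0 = 0.00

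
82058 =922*89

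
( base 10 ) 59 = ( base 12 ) 4b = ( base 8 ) 73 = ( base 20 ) 2J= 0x3B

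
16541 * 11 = 181951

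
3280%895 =595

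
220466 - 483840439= - 483619973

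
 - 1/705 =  - 1/705 = -0.00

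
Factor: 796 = 2^2*199^1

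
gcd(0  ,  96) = 96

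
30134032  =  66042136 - 35908104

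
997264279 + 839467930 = 1836732209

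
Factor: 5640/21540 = 2^1* 47^1*359^(-1)  =  94/359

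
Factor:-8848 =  - 2^4*7^1*79^1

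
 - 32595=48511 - 81106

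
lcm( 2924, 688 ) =11696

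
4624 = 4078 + 546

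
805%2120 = 805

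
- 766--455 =-311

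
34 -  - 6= 40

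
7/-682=- 7/682 = - 0.01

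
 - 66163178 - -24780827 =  - 41382351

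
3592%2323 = 1269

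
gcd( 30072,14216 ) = 8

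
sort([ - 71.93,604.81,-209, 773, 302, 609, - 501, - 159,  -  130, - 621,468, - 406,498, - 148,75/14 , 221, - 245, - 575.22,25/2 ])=[-621, - 575.22, - 501, - 406,  -  245, - 209, - 159, - 148 , - 130, - 71.93,75/14, 25/2,221,302, 468,498, 604.81,609,773]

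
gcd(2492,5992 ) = 28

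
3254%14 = 6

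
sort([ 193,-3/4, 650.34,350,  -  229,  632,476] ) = [  -  229, - 3/4, 193, 350,476,632,650.34]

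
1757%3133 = 1757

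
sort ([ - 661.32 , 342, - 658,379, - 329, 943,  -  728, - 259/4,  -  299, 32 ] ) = [ - 728, - 661.32 ,  -  658,  -  329,  -  299,- 259/4,  32,342, 379, 943] 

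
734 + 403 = 1137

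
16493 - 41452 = -24959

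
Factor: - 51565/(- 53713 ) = 5^1*11^(  -  1)*19^(-1)*257^( - 1 ) * 10313^1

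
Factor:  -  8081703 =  - 3^2*7^1*  163^1*787^1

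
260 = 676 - 416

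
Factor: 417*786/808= 2^ ( - 2) * 3^2 * 101^( - 1 )*131^1 * 139^1 =163881/404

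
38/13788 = 19/6894 = 0.00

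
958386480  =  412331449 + 546055031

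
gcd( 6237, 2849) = 77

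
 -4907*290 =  - 1423030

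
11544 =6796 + 4748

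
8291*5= 41455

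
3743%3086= 657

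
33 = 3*11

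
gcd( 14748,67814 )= 2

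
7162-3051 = 4111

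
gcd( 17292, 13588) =4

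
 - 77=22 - 99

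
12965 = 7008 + 5957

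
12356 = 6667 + 5689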